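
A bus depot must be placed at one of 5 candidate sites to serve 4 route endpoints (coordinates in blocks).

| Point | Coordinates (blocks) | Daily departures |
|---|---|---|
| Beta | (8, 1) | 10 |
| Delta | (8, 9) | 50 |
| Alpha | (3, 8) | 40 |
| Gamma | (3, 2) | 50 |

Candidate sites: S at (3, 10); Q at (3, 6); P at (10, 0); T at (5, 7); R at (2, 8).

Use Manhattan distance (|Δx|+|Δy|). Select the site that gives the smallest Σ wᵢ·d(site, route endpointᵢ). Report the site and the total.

Total weighted distance at each candidate:
  S (3, 10): total = 920
  Q (3, 6): total = 780
  P (10, 0): total = 1630
  T (5, 7): total = 810
  R (2, 8): total = 870
Minimum is at Q with total 780 blocks.

Q, total 780 blocks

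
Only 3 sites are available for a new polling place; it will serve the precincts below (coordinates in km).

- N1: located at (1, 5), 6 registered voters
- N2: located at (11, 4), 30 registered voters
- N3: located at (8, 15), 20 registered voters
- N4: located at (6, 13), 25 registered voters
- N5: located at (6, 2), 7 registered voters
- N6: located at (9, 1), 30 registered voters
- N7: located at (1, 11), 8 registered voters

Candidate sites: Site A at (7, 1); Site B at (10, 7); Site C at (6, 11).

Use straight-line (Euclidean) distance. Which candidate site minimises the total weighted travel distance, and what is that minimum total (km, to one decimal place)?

Site B, total 801.5 km

Total weighted distance at each candidate:
  Site A (7, 1): total = 938.2
  Site B (10, 7): total = 801.5
  Site C (6, 11): total = 860.6
Minimum is at Site B with total 801.5 km.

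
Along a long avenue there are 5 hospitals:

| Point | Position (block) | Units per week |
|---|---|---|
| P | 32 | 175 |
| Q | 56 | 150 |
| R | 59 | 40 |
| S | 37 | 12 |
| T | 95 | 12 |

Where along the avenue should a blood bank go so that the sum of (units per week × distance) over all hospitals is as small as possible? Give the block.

x = 56

For a sum of weighted absolute distances on a line, the optimum is the weighted median (not the mean). Total weight W = 389; half-weight = 194.5.
Sort by position and accumulate weight:
  block 32 (P, w=175) → cum 175
  block 37 (S, w=12) → cum 187
  block 56 (Q, w=150) → cum 337  ≥ 194.5 → median here
  block 59 (R, w=40) → cum 377
  block 95 (T, w=12) → cum 389
Optimal location: block 56.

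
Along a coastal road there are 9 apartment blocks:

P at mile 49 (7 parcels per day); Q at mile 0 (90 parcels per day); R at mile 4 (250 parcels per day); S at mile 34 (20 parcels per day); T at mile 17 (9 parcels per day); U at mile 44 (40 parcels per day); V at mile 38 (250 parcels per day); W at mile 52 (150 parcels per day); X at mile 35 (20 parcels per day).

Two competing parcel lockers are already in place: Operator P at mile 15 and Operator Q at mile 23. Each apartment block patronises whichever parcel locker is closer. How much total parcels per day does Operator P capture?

The indifferent point is the midpoint (15+23)/2 = 19; apartment blocks left of it (closer to Operator P at 15) go to Operator P, those right go to Operator Q.
  Q at 0 (w=90) → Operator P
  R at 4 (w=250) → Operator P
  T at 17 (w=9) → Operator P
  S at 34 (w=20) → Operator Q
  X at 35 (w=20) → Operator Q
  V at 38 (w=250) → Operator Q
  U at 44 (w=40) → Operator Q
  P at 49 (w=7) → Operator Q
  W at 52 (w=150) → Operator Q
Operator P captures 349; Operator Q captures 487.

349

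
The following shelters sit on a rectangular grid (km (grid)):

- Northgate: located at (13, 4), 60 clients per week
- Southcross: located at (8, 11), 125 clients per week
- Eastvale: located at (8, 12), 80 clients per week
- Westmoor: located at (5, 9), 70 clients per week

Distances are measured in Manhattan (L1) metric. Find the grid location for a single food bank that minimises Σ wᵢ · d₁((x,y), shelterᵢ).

(8, 11)

Manhattan distance separates: Σwᵢ(|x−xᵢ|+|y−yᵢ|) = Σwᵢ|x−xᵢ| + Σwᵢ|y−yᵢ|, so x and y are optimised independently as 1-D weighted medians.
Total weight W = 335; half = 167.5.
x-coordinate, sorted with cumulative weight:
  x=5 (Westmoor, w=70) cum 70
  x=8 (Southcross, w=125) cum 195  ← median
  x=8 (Eastvale, w=80) cum 275
  x=13 (Northgate, w=60) cum 335
⇒ x* = 8
y-coordinate, sorted with cumulative weight:
  y=4 (Northgate, w=60) cum 60
  y=9 (Westmoor, w=70) cum 130
  y=11 (Southcross, w=125) cum 255  ← median
  y=12 (Eastvale, w=80) cum 335
⇒ y* = 11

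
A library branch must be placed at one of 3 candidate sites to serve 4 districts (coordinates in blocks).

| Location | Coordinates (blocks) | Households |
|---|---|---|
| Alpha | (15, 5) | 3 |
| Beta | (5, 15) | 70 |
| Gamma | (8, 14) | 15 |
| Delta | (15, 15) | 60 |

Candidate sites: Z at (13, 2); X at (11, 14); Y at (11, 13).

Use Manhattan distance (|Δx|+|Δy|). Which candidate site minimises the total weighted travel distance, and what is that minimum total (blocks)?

X, total 874 blocks

Total weighted distance at each candidate:
  Z (13, 2): total = 2640
  X (11, 14): total = 874
  Y (11, 13): total = 1016
Minimum is at X with total 874 blocks.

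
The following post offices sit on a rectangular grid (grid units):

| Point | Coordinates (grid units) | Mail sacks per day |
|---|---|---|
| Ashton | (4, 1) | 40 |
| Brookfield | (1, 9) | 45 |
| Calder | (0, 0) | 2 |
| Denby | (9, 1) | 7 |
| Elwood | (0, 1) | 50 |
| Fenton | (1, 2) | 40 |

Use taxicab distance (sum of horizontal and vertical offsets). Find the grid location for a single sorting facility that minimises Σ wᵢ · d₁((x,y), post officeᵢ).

Manhattan distance separates: Σwᵢ(|x−xᵢ|+|y−yᵢ|) = Σwᵢ|x−xᵢ| + Σwᵢ|y−yᵢ|, so x and y are optimised independently as 1-D weighted medians.
Total weight W = 184; half = 92.
x-coordinate, sorted with cumulative weight:
  x=0 (Calder, w=2) cum 2
  x=0 (Elwood, w=50) cum 52
  x=1 (Brookfield, w=45) cum 97  ← median
  x=1 (Fenton, w=40) cum 137
  x=4 (Ashton, w=40) cum 177
  x=9 (Denby, w=7) cum 184
⇒ x* = 1
y-coordinate, sorted with cumulative weight:
  y=0 (Calder, w=2) cum 2
  y=1 (Ashton, w=40) cum 42
  y=1 (Denby, w=7) cum 49
  y=1 (Elwood, w=50) cum 99  ← median
  y=2 (Fenton, w=40) cum 139
  y=9 (Brookfield, w=45) cum 184
⇒ y* = 1

(1, 1)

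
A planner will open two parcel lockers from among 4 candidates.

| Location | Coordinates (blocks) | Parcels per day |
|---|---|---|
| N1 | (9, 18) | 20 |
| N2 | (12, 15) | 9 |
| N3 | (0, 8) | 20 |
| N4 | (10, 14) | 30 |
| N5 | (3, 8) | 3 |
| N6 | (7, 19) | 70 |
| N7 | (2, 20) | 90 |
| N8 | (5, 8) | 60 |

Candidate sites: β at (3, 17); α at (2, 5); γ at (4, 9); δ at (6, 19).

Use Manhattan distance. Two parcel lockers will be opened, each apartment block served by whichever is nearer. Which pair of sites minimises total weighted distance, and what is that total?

Evaluate every pair (each demand assigned to the nearer of the two):
  {γ, δ}: total = 1186
  {α, δ}: total = 1432
  {β, γ}: total = 1545
  {β, α}: total = 1791
  {β, δ}: total = 1797
  {α, γ}: total = 3042
Best pair: {γ, δ} with total 1186.

{γ, δ}, total 1186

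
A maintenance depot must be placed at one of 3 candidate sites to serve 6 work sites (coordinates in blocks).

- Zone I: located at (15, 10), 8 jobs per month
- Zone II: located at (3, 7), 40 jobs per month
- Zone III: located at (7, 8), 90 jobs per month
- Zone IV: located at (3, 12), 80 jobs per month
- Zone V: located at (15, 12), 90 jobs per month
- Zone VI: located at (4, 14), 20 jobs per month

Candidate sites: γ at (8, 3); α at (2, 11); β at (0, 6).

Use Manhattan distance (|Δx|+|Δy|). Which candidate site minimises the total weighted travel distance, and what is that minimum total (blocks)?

α, total 2552 blocks

Total weighted distance at each candidate:
  γ (8, 3): total = 3872
  α (2, 11): total = 2552
  β (0, 6): total = 3972
Minimum is at α with total 2552 blocks.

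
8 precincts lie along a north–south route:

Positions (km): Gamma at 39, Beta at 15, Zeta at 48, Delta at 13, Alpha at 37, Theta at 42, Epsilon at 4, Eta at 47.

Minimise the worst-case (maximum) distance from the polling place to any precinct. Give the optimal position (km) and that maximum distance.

location 26, max distance 22

The 1-center on a line is the midpoint of the two extreme points: leftmost at 4, rightmost at 48.
Optimal location = (4 + 48)/2 = 26; maximum distance = (48 − 4)/2 = 22.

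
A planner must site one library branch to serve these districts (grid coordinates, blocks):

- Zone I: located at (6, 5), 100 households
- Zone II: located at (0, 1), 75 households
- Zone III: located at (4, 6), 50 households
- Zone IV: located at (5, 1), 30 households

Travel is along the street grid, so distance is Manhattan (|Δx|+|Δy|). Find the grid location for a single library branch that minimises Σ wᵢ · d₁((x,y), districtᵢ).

(5, 5)

Manhattan distance separates: Σwᵢ(|x−xᵢ|+|y−yᵢ|) = Σwᵢ|x−xᵢ| + Σwᵢ|y−yᵢ|, so x and y are optimised independently as 1-D weighted medians.
Total weight W = 255; half = 127.5.
x-coordinate, sorted with cumulative weight:
  x=0 (Zone II, w=75) cum 75
  x=4 (Zone III, w=50) cum 125
  x=5 (Zone IV, w=30) cum 155  ← median
  x=6 (Zone I, w=100) cum 255
⇒ x* = 5
y-coordinate, sorted with cumulative weight:
  y=1 (Zone II, w=75) cum 75
  y=1 (Zone IV, w=30) cum 105
  y=5 (Zone I, w=100) cum 205  ← median
  y=6 (Zone III, w=50) cum 255
⇒ y* = 5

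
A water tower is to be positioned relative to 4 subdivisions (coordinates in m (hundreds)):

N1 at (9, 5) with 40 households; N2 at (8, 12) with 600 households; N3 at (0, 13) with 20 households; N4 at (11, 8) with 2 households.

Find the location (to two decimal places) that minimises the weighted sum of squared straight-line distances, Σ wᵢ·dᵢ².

(7.83, 11.60)

The minimiser of Σwᵢ‖p−pᵢ‖² is the weighted centroid p* = (Σwᵢpᵢ)/(Σwᵢ).
Σwᵢ = 662.
Σwᵢxᵢ = 40·9 + 600·8 + 20·0 + 2·11 = 5182.
Σwᵢyᵢ = 40·5 + 600·12 + 20·13 + 2·8 = 7676.
x* = 5182/662 = 7.83, y* = 7676/662 = 11.60.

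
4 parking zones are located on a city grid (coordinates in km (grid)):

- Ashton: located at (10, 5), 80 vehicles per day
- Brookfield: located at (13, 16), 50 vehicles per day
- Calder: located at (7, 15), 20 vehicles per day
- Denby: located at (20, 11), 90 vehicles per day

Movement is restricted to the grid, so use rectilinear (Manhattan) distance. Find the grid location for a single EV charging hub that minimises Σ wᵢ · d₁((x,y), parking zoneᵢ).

Manhattan distance separates: Σwᵢ(|x−xᵢ|+|y−yᵢ|) = Σwᵢ|x−xᵢ| + Σwᵢ|y−yᵢ|, so x and y are optimised independently as 1-D weighted medians.
Total weight W = 240; half = 120.
x-coordinate, sorted with cumulative weight:
  x=7 (Calder, w=20) cum 20
  x=10 (Ashton, w=80) cum 100
  x=13 (Brookfield, w=50) cum 150  ← median
  x=20 (Denby, w=90) cum 240
⇒ x* = 13
y-coordinate, sorted with cumulative weight:
  y=5 (Ashton, w=80) cum 80
  y=11 (Denby, w=90) cum 170  ← median
  y=15 (Calder, w=20) cum 190
  y=16 (Brookfield, w=50) cum 240
⇒ y* = 11

(13, 11)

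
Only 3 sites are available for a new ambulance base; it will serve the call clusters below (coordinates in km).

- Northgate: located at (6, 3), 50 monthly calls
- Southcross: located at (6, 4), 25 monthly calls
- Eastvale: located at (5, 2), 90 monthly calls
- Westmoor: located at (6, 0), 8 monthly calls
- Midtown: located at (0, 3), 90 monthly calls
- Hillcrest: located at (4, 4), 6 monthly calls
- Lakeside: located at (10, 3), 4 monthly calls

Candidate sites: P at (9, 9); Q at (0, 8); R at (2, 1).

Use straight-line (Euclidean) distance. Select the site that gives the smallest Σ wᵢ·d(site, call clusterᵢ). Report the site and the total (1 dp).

R, total 975.4 km

Total weighted distance at each candidate:
  P (9, 9): total = 2322.9
  Q (0, 8): total = 1882.4
  R (2, 1): total = 975.4
Minimum is at R with total 975.4 km.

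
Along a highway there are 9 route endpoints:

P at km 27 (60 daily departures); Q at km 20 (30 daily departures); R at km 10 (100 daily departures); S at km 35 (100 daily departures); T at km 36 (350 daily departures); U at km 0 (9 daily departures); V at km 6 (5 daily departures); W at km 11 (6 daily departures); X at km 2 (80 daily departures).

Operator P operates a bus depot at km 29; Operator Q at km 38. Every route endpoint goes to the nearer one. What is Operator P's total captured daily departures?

290

The indifferent point is the midpoint (29+38)/2 = 33.5; route endpoints left of it (closer to Operator P at 29) go to Operator P, those right go to Operator Q.
  U at 0 (w=9) → Operator P
  X at 2 (w=80) → Operator P
  V at 6 (w=5) → Operator P
  R at 10 (w=100) → Operator P
  W at 11 (w=6) → Operator P
  Q at 20 (w=30) → Operator P
  P at 27 (w=60) → Operator P
  S at 35 (w=100) → Operator Q
  T at 36 (w=350) → Operator Q
Operator P captures 290; Operator Q captures 450.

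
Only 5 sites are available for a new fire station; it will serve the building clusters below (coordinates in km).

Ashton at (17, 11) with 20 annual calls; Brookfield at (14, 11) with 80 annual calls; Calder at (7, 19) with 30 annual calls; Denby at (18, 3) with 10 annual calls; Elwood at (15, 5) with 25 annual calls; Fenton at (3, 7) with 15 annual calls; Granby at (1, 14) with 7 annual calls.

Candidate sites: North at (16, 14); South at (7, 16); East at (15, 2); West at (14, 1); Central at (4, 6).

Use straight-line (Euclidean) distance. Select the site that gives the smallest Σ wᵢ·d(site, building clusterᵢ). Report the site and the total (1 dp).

Total weighted distance at each candidate:
  North (16, 14): total = 1325.2
  South (7, 16): total = 1704.1
  East (15, 2): total = 1903.2
  West (14, 1): total = 2052.6
  Central (4, 6): total = 2073.6
Minimum is at North with total 1325.2 km.

North, total 1325.2 km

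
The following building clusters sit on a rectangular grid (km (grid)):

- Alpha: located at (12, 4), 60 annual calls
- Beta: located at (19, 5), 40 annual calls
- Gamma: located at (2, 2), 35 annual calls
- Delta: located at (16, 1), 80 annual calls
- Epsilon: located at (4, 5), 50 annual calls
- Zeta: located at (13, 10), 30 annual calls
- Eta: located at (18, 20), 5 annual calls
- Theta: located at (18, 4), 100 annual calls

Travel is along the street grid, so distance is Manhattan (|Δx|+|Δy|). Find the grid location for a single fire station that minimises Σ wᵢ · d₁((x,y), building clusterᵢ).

(16, 4)

Manhattan distance separates: Σwᵢ(|x−xᵢ|+|y−yᵢ|) = Σwᵢ|x−xᵢ| + Σwᵢ|y−yᵢ|, so x and y are optimised independently as 1-D weighted medians.
Total weight W = 400; half = 200.
x-coordinate, sorted with cumulative weight:
  x=2 (Gamma, w=35) cum 35
  x=4 (Epsilon, w=50) cum 85
  x=12 (Alpha, w=60) cum 145
  x=13 (Zeta, w=30) cum 175
  x=16 (Delta, w=80) cum 255  ← median
  x=18 (Eta, w=5) cum 260
  x=18 (Theta, w=100) cum 360
  x=19 (Beta, w=40) cum 400
⇒ x* = 16
y-coordinate, sorted with cumulative weight:
  y=1 (Delta, w=80) cum 80
  y=2 (Gamma, w=35) cum 115
  y=4 (Alpha, w=60) cum 175
  y=4 (Theta, w=100) cum 275  ← median
  y=5 (Beta, w=40) cum 315
  y=5 (Epsilon, w=50) cum 365
  y=10 (Zeta, w=30) cum 395
  y=20 (Eta, w=5) cum 400
⇒ y* = 4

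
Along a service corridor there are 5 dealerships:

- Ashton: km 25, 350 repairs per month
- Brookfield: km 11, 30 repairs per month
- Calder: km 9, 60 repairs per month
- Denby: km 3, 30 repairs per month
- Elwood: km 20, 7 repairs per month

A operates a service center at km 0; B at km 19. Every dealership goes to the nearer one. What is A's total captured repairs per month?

90

The indifferent point is the midpoint (0+19)/2 = 9.5; dealerships left of it (closer to A at 0) go to A, those right go to B.
  Denby at 3 (w=30) → A
  Calder at 9 (w=60) → A
  Brookfield at 11 (w=30) → B
  Elwood at 20 (w=7) → B
  Ashton at 25 (w=350) → B
A captures 90; B captures 387.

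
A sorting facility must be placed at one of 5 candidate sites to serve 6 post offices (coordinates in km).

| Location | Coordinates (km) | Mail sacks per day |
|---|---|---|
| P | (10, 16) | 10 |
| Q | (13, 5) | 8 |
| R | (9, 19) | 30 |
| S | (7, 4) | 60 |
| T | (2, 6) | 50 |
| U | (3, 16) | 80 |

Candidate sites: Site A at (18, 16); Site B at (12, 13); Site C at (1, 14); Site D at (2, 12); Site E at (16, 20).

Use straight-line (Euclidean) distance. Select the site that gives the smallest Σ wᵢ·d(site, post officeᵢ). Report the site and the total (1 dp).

Total weighted distance at each candidate:
  Site A (18, 16): total = 3581.4
  Site B (12, 13): total = 2288.8
  Site C (1, 14): total = 1824.3
  Site D (2, 12): total = 1686.6
  Site E (16, 20): total = 3586.1
Minimum is at Site D with total 1686.6 km.

Site D, total 1686.6 km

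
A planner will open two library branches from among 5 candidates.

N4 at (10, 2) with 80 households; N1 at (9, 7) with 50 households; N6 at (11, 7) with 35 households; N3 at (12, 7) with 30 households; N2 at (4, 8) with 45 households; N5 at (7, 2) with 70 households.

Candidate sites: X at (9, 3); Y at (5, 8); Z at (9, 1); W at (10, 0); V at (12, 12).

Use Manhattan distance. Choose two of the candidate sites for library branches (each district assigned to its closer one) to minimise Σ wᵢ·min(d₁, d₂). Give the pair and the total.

Evaluate every pair (each demand assigned to the nearer of the two):
  {X, Y}: total = 1035
  {Y, Z}: total = 1150
  {Y, W}: total = 1290
  {X, V}: total = 1380
  {X, Z}: total = 1440
  {X, W}: total = 1440
  {Z, V}: total = 1570
  {Z, W}: total = 1760
  {W, V}: total = 1810
  {Y, V}: total = 2095
Best pair: {X, Y} with total 1035.

{X, Y}, total 1035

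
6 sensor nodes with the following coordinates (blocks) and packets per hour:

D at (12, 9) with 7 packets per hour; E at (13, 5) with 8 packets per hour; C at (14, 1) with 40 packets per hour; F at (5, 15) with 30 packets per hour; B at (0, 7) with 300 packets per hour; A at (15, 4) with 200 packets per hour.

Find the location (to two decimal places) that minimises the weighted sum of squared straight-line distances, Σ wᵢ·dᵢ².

(6.66, 5.97)

The minimiser of Σwᵢ‖p−pᵢ‖² is the weighted centroid p* = (Σwᵢpᵢ)/(Σwᵢ).
Σwᵢ = 585.
Σwᵢxᵢ = 7·12 + 8·13 + 40·14 + 30·5 + 300·0 + 200·15 = 3898.
Σwᵢyᵢ = 7·9 + 8·5 + 40·1 + 30·15 + 300·7 + 200·4 = 3493.
x* = 3898/585 = 6.66, y* = 3493/585 = 5.97.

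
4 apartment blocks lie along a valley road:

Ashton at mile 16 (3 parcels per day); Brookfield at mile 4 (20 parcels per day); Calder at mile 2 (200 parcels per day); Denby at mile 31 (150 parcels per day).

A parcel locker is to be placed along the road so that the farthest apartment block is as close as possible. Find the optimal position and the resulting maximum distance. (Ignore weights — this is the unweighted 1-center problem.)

The 1-center on a line is the midpoint of the two extreme points: leftmost at 2, rightmost at 31.
Optimal location = (2 + 31)/2 = 16.5; maximum distance = (31 − 2)/2 = 14.5.

location 16.5, max distance 14.5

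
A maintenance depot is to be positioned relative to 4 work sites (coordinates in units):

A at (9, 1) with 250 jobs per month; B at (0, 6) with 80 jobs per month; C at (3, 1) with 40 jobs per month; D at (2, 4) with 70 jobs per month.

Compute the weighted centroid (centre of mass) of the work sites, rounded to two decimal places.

(5.70, 2.39)

The minimiser of Σwᵢ‖p−pᵢ‖² is the weighted centroid p* = (Σwᵢpᵢ)/(Σwᵢ).
Σwᵢ = 440.
Σwᵢxᵢ = 250·9 + 80·0 + 40·3 + 70·2 = 2510.
Σwᵢyᵢ = 250·1 + 80·6 + 40·1 + 70·4 = 1050.
x* = 2510/440 = 5.70, y* = 1050/440 = 2.39.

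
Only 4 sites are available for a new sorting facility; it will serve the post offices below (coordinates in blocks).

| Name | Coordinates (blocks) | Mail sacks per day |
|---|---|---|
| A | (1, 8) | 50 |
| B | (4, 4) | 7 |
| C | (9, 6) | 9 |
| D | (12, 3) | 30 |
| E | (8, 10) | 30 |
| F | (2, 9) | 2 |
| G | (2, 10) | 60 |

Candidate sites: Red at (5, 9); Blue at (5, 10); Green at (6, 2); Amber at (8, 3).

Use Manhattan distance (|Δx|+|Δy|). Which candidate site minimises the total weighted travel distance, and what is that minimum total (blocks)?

Red, total 1111 blocks

Total weighted distance at each candidate:
  Red (5, 9): total = 1111
  Blue (5, 10): total = 1119
  Green (6, 2): total = 1893
  Amber (8, 3): total = 1805
Minimum is at Red with total 1111 blocks.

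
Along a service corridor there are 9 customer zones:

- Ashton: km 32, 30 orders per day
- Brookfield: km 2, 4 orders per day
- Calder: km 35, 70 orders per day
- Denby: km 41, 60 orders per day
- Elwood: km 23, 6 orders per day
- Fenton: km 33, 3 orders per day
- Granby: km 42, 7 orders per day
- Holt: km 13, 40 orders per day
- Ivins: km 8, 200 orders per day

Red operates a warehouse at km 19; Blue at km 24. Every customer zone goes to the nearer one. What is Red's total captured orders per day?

The indifferent point is the midpoint (19+24)/2 = 21.5; customer zones left of it (closer to Red at 19) go to Red, those right go to Blue.
  Brookfield at 2 (w=4) → Red
  Ivins at 8 (w=200) → Red
  Holt at 13 (w=40) → Red
  Elwood at 23 (w=6) → Blue
  Ashton at 32 (w=30) → Blue
  Fenton at 33 (w=3) → Blue
  Calder at 35 (w=70) → Blue
  Denby at 41 (w=60) → Blue
  Granby at 42 (w=7) → Blue
Red captures 244; Blue captures 176.

244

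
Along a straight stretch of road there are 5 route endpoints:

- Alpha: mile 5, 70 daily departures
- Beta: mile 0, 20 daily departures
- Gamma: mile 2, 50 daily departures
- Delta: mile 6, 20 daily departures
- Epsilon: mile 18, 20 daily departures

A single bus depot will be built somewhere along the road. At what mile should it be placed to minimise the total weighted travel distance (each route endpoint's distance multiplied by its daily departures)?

For a sum of weighted absolute distances on a line, the optimum is the weighted median (not the mean). Total weight W = 180; half-weight = 90.
Sort by position and accumulate weight:
  mile 0 (Beta, w=20) → cum 20
  mile 2 (Gamma, w=50) → cum 70
  mile 5 (Alpha, w=70) → cum 140  ≥ 90 → median here
  mile 6 (Delta, w=20) → cum 160
  mile 18 (Epsilon, w=20) → cum 180
Optimal location: mile 5.

x = 5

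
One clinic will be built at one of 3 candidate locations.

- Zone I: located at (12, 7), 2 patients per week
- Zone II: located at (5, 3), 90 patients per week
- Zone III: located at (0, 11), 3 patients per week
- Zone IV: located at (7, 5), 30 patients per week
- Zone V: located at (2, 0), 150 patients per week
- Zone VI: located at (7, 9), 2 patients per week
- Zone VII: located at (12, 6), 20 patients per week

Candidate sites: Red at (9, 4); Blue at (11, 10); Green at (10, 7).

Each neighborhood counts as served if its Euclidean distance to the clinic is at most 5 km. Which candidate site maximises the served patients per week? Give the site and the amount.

Coverage radius r = 5 km; a point is covered iff (Δx)²+(Δy)² ≤ 5² = 25.
  Red (9, 4): covers {Zone I, Zone II, Zone IV, Zone VII} → 142
  Blue (11, 10): covers {Zone I, Zone VI, Zone VII} → 24
  Green (10, 7): covers {Zone I, Zone IV, Zone VI, Zone VII} → 54
Maximum coverage at Red: 142 patients per week.

Red, covering 142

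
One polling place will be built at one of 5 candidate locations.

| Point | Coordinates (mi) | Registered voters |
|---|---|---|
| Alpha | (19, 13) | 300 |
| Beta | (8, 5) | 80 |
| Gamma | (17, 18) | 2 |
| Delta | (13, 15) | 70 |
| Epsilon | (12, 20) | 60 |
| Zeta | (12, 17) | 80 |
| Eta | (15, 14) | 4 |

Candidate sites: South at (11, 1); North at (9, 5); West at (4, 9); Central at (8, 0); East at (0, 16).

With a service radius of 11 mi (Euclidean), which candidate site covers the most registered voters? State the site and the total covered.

North, covering 154

Coverage radius r = 11 mi; a point is covered iff (Δx)²+(Δy)² ≤ 11² = 121.
  South (11, 1): covers {Beta} → 80
  North (9, 5): covers {Beta, Delta, Eta} → 154
  West (4, 9): covers {Beta, Delta} → 150
  Central (8, 0): covers {Beta} → 80
  East (0, 16): covers {none} → 0
Maximum coverage at North: 154 registered voters.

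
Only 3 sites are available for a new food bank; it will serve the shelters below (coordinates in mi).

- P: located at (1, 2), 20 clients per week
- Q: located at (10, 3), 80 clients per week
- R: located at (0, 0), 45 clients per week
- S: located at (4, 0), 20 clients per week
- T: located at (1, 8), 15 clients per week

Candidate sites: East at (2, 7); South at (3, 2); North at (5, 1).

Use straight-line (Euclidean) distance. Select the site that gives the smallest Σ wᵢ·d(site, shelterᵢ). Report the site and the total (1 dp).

Total weighted distance at each candidate:
  East (2, 7): total = 1311.9
  South (3, 2): total = 907.5
  North (5, 1): total = 891.9
Minimum is at North with total 891.9 mi.

North, total 891.9 mi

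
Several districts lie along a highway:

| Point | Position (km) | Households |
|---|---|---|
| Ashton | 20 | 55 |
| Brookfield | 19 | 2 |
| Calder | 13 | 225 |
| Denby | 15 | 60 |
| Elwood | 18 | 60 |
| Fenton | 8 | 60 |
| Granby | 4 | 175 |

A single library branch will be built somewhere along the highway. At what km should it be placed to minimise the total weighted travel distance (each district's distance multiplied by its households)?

For a sum of weighted absolute distances on a line, the optimum is the weighted median (not the mean). Total weight W = 637; half-weight = 318.5.
Sort by position and accumulate weight:
  km 4 (Granby, w=175) → cum 175
  km 8 (Fenton, w=60) → cum 235
  km 13 (Calder, w=225) → cum 460  ≥ 318.5 → median here
  km 15 (Denby, w=60) → cum 520
  km 18 (Elwood, w=60) → cum 580
  km 19 (Brookfield, w=2) → cum 582
  km 20 (Ashton, w=55) → cum 637
Optimal location: km 13.

x = 13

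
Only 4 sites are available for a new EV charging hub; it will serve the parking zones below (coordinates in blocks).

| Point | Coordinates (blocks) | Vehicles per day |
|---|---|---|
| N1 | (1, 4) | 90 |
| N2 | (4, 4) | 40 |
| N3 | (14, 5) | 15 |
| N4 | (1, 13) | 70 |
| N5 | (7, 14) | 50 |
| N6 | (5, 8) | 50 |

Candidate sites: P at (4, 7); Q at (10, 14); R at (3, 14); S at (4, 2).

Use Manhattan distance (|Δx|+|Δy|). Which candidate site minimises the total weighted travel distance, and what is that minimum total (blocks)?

Total weighted distance at each candidate:
  P (4, 7): total = 2070
  Q (10, 14): total = 3945
  R (3, 14): total = 2630
  S (4, 2): total = 2805
Minimum is at P with total 2070 blocks.

P, total 2070 blocks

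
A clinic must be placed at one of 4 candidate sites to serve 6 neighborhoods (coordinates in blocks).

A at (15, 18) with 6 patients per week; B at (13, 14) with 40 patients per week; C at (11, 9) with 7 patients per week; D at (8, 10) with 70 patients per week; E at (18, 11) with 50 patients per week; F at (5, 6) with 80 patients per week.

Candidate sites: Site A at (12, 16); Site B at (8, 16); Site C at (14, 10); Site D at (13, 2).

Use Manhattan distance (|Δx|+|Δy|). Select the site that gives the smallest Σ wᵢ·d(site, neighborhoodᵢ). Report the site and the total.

Total weighted distance at each candidate:
  Site A (12, 16): total = 2816
  Site B (8, 16): total = 2614
  Site C (14, 10): total = 1992
  Site D (13, 2): total = 3221
Minimum is at Site C with total 1992 blocks.

Site C, total 1992 blocks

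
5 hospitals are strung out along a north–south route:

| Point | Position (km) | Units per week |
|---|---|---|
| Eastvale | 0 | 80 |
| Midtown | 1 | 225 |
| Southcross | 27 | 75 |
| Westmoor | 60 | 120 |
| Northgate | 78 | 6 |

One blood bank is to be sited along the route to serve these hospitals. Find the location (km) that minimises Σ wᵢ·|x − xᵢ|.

For a sum of weighted absolute distances on a line, the optimum is the weighted median (not the mean). Total weight W = 506; half-weight = 253.
Sort by position and accumulate weight:
  km 0 (Eastvale, w=80) → cum 80
  km 1 (Midtown, w=225) → cum 305  ≥ 253 → median here
  km 27 (Southcross, w=75) → cum 380
  km 60 (Westmoor, w=120) → cum 500
  km 78 (Northgate, w=6) → cum 506
Optimal location: km 1.

x = 1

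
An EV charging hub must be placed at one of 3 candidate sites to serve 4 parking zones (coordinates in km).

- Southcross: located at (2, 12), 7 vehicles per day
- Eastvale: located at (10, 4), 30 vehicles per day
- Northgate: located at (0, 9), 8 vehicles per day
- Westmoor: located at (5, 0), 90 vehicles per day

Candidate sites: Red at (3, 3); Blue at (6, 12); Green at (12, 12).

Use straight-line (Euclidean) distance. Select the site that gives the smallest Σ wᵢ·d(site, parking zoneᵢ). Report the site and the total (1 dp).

Total weighted distance at each candidate:
  Red (3, 3): total = 653.7
  Blue (6, 12): total = 1433.7
  Green (12, 12): total = 1666.7
Minimum is at Red with total 653.7 km.

Red, total 653.7 km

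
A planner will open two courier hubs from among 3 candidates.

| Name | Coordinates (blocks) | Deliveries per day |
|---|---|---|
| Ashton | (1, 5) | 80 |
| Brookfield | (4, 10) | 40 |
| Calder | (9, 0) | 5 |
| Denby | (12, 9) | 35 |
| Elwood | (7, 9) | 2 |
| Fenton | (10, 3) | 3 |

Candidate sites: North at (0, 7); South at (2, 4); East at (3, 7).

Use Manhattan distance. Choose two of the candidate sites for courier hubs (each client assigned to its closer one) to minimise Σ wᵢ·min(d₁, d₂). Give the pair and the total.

{South, East}, total 799

Evaluate every pair (each demand assigned to the nearer of the two):
  {South, East}: total = 799
  {North, East}: total = 895
  {North, South}: total = 1030
Best pair: {South, East} with total 799.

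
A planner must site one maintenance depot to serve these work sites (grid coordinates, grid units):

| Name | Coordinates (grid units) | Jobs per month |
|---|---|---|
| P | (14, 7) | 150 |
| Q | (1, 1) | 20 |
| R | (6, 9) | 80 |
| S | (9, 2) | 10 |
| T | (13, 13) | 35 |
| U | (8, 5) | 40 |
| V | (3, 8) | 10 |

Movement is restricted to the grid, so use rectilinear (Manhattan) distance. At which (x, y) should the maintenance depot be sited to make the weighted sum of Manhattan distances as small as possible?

Manhattan distance separates: Σwᵢ(|x−xᵢ|+|y−yᵢ|) = Σwᵢ|x−xᵢ| + Σwᵢ|y−yᵢ|, so x and y are optimised independently as 1-D weighted medians.
Total weight W = 345; half = 172.5.
x-coordinate, sorted with cumulative weight:
  x=1 (Q, w=20) cum 20
  x=3 (V, w=10) cum 30
  x=6 (R, w=80) cum 110
  x=8 (U, w=40) cum 150
  x=9 (S, w=10) cum 160
  x=13 (T, w=35) cum 195  ← median
  x=14 (P, w=150) cum 345
⇒ x* = 13
y-coordinate, sorted with cumulative weight:
  y=1 (Q, w=20) cum 20
  y=2 (S, w=10) cum 30
  y=5 (U, w=40) cum 70
  y=7 (P, w=150) cum 220  ← median
  y=8 (V, w=10) cum 230
  y=9 (R, w=80) cum 310
  y=13 (T, w=35) cum 345
⇒ y* = 7

(13, 7)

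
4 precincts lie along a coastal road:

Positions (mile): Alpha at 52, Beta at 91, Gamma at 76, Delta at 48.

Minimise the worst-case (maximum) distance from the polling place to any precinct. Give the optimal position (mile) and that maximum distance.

location 69.5, max distance 21.5

The 1-center on a line is the midpoint of the two extreme points: leftmost at 48, rightmost at 91.
Optimal location = (48 + 91)/2 = 69.5; maximum distance = (91 − 48)/2 = 21.5.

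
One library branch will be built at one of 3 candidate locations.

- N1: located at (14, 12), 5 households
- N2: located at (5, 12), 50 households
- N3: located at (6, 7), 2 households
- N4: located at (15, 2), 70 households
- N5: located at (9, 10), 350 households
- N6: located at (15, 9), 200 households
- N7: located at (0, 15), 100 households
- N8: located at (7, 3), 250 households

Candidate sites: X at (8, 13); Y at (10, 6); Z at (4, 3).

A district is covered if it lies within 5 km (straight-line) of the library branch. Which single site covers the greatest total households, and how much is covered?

Y, covering 602

Coverage radius r = 5 km; a point is covered iff (Δx)²+(Δy)² ≤ 5² = 25.
  X (8, 13): covers {N2, N5} → 400
  Y (10, 6): covers {N3, N5, N8} → 602
  Z (4, 3): covers {N3, N8} → 252
Maximum coverage at Y: 602 households.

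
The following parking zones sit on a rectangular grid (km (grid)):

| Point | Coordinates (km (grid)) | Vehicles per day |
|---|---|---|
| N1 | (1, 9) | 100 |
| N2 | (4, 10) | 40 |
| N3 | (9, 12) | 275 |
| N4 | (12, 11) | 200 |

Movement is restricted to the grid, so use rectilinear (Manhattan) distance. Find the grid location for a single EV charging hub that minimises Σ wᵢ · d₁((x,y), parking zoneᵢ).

(9, 11)

Manhattan distance separates: Σwᵢ(|x−xᵢ|+|y−yᵢ|) = Σwᵢ|x−xᵢ| + Σwᵢ|y−yᵢ|, so x and y are optimised independently as 1-D weighted medians.
Total weight W = 615; half = 307.5.
x-coordinate, sorted with cumulative weight:
  x=1 (N1, w=100) cum 100
  x=4 (N2, w=40) cum 140
  x=9 (N3, w=275) cum 415  ← median
  x=12 (N4, w=200) cum 615
⇒ x* = 9
y-coordinate, sorted with cumulative weight:
  y=9 (N1, w=100) cum 100
  y=10 (N2, w=40) cum 140
  y=11 (N4, w=200) cum 340  ← median
  y=12 (N3, w=275) cum 615
⇒ y* = 11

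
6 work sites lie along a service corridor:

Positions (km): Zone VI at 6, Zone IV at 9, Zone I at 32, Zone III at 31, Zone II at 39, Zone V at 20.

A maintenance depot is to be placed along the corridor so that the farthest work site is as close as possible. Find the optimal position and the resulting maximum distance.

location 22.5, max distance 16.5

The 1-center on a line is the midpoint of the two extreme points: leftmost at 6, rightmost at 39.
Optimal location = (6 + 39)/2 = 22.5; maximum distance = (39 − 6)/2 = 16.5.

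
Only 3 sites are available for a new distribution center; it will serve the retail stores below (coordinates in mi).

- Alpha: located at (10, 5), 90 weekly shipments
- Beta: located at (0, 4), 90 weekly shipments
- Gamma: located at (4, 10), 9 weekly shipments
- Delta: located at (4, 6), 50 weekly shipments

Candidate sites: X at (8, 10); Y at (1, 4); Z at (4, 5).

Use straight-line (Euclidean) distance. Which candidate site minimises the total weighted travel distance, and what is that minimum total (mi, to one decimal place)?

Z, total 1006.1 mi

Total weighted distance at each candidate:
  X (8, 10): total = 1703.5
  Y (1, 4): total = 1145.6
  Z (4, 5): total = 1006.1
Minimum is at Z with total 1006.1 mi.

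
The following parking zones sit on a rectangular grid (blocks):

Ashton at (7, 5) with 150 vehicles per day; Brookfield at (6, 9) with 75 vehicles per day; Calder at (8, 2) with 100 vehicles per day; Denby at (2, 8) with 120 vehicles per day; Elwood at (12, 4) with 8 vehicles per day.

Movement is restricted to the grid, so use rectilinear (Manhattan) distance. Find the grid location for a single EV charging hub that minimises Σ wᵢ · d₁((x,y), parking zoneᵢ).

Manhattan distance separates: Σwᵢ(|x−xᵢ|+|y−yᵢ|) = Σwᵢ|x−xᵢ| + Σwᵢ|y−yᵢ|, so x and y are optimised independently as 1-D weighted medians.
Total weight W = 453; half = 226.5.
x-coordinate, sorted with cumulative weight:
  x=2 (Denby, w=120) cum 120
  x=6 (Brookfield, w=75) cum 195
  x=7 (Ashton, w=150) cum 345  ← median
  x=8 (Calder, w=100) cum 445
  x=12 (Elwood, w=8) cum 453
⇒ x* = 7
y-coordinate, sorted with cumulative weight:
  y=2 (Calder, w=100) cum 100
  y=4 (Elwood, w=8) cum 108
  y=5 (Ashton, w=150) cum 258  ← median
  y=8 (Denby, w=120) cum 378
  y=9 (Brookfield, w=75) cum 453
⇒ y* = 5

(7, 5)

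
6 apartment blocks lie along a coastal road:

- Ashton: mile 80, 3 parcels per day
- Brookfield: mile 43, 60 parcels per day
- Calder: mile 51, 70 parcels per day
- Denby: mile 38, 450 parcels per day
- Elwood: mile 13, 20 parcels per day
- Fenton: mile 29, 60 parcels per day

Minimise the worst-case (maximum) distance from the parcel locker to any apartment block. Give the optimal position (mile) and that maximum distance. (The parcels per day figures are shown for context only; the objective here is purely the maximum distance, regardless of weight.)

location 46.5, max distance 33.5

The 1-center on a line is the midpoint of the two extreme points: leftmost at 13, rightmost at 80.
Optimal location = (13 + 80)/2 = 46.5; maximum distance = (80 − 13)/2 = 33.5.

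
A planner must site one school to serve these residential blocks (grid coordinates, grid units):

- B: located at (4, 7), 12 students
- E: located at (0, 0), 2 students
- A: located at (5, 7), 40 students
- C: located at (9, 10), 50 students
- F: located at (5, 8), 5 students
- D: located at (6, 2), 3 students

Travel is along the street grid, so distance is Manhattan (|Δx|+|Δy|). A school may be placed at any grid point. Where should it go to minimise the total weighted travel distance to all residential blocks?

Manhattan distance separates: Σwᵢ(|x−xᵢ|+|y−yᵢ|) = Σwᵢ|x−xᵢ| + Σwᵢ|y−yᵢ|, so x and y are optimised independently as 1-D weighted medians.
Total weight W = 112; half = 56.
x-coordinate, sorted with cumulative weight:
  x=0 (E, w=2) cum 2
  x=4 (B, w=12) cum 14
  x=5 (A, w=40) cum 54
  x=5 (F, w=5) cum 59  ← median
  x=6 (D, w=3) cum 62
  x=9 (C, w=50) cum 112
⇒ x* = 5
y-coordinate, sorted with cumulative weight:
  y=0 (E, w=2) cum 2
  y=2 (D, w=3) cum 5
  y=7 (B, w=12) cum 17
  y=7 (A, w=40) cum 57  ← median
  y=8 (F, w=5) cum 62
  y=10 (C, w=50) cum 112
⇒ y* = 7

(5, 7)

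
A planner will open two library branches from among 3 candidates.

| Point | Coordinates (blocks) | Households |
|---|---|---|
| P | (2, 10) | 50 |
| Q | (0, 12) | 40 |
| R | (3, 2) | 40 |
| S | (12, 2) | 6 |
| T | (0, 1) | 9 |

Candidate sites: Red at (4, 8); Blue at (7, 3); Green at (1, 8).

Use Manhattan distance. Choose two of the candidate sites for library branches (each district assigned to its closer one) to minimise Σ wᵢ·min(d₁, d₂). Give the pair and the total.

Evaluate every pair (each demand assigned to the nearer of the two):
  {Blue, Green}: total = 658
  {Red, Green}: total = 786
  {Red, Blue}: total = 837
Best pair: {Blue, Green} with total 658.

{Blue, Green}, total 658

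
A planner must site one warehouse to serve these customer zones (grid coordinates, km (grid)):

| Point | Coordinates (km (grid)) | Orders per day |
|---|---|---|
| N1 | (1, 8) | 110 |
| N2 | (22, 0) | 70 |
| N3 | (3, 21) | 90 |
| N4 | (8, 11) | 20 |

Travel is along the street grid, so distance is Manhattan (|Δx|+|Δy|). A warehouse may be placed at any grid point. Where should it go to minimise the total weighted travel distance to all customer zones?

(3, 8)

Manhattan distance separates: Σwᵢ(|x−xᵢ|+|y−yᵢ|) = Σwᵢ|x−xᵢ| + Σwᵢ|y−yᵢ|, so x and y are optimised independently as 1-D weighted medians.
Total weight W = 290; half = 145.
x-coordinate, sorted with cumulative weight:
  x=1 (N1, w=110) cum 110
  x=3 (N3, w=90) cum 200  ← median
  x=8 (N4, w=20) cum 220
  x=22 (N2, w=70) cum 290
⇒ x* = 3
y-coordinate, sorted with cumulative weight:
  y=0 (N2, w=70) cum 70
  y=8 (N1, w=110) cum 180  ← median
  y=11 (N4, w=20) cum 200
  y=21 (N3, w=90) cum 290
⇒ y* = 8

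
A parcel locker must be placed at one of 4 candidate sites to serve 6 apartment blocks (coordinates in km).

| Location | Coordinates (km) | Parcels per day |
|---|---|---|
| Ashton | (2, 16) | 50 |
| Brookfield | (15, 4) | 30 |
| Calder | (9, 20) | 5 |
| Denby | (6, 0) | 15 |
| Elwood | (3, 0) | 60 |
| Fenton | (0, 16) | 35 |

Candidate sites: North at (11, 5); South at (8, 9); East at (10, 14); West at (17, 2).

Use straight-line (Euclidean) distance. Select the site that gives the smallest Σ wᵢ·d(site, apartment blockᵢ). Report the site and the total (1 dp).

South, total 1902.4 km

Total weighted distance at each candidate:
  North (11, 5): total = 2126.6
  South (8, 9): total = 1902.4
  East (10, 14): total = 2292.6
  West (17, 2): total = 2996.3
Minimum is at South with total 1902.4 km.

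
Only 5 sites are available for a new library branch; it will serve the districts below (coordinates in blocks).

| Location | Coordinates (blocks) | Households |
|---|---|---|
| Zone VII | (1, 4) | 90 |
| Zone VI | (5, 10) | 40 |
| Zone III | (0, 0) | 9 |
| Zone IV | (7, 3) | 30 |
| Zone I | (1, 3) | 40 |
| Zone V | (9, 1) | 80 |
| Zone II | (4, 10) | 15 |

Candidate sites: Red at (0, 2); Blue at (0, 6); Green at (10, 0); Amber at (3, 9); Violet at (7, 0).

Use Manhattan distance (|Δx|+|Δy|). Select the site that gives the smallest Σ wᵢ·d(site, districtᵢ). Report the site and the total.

Red, total 2108 blocks

Total weighted distance at each candidate:
  Red (0, 2): total = 2108
  Blue (0, 6): total = 2384
  Green (10, 0): total = 2920
  Amber (3, 9): total = 2628
  Violet (7, 0): total = 2328
Minimum is at Red with total 2108 blocks.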